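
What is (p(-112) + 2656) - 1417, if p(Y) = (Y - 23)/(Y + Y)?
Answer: 277671/224 ≈ 1239.6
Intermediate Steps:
p(Y) = (-23 + Y)/(2*Y) (p(Y) = (-23 + Y)/((2*Y)) = (-23 + Y)*(1/(2*Y)) = (-23 + Y)/(2*Y))
(p(-112) + 2656) - 1417 = ((½)*(-23 - 112)/(-112) + 2656) - 1417 = ((½)*(-1/112)*(-135) + 2656) - 1417 = (135/224 + 2656) - 1417 = 595079/224 - 1417 = 277671/224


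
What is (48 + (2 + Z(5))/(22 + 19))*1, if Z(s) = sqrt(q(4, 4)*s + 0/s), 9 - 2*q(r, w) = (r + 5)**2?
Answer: 1970/41 + 6*I*sqrt(5)/41 ≈ 48.049 + 0.32723*I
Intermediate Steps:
q(r, w) = 9/2 - (5 + r)**2/2 (q(r, w) = 9/2 - (r + 5)**2/2 = 9/2 - (5 + r)**2/2)
Z(s) = 6*sqrt(-s) (Z(s) = sqrt((9/2 - (5 + 4)**2/2)*s + 0/s) = sqrt((9/2 - 1/2*9**2)*s + 0) = sqrt((9/2 - 1/2*81)*s + 0) = sqrt((9/2 - 81/2)*s + 0) = sqrt(-36*s + 0) = sqrt(-36*s) = 6*sqrt(-s))
(48 + (2 + Z(5))/(22 + 19))*1 = (48 + (2 + 6*sqrt(-1*5))/(22 + 19))*1 = (48 + (2 + 6*sqrt(-5))/41)*1 = (48 + (2 + 6*(I*sqrt(5)))*(1/41))*1 = (48 + (2 + 6*I*sqrt(5))*(1/41))*1 = (48 + (2/41 + 6*I*sqrt(5)/41))*1 = (1970/41 + 6*I*sqrt(5)/41)*1 = 1970/41 + 6*I*sqrt(5)/41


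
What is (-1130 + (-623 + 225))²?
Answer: 2334784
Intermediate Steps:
(-1130 + (-623 + 225))² = (-1130 - 398)² = (-1528)² = 2334784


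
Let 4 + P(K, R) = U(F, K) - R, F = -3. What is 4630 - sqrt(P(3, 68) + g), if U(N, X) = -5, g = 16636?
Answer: 4630 - sqrt(16559) ≈ 4501.3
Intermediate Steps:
P(K, R) = -9 - R (P(K, R) = -4 + (-5 - R) = -9 - R)
4630 - sqrt(P(3, 68) + g) = 4630 - sqrt((-9 - 1*68) + 16636) = 4630 - sqrt((-9 - 68) + 16636) = 4630 - sqrt(-77 + 16636) = 4630 - sqrt(16559)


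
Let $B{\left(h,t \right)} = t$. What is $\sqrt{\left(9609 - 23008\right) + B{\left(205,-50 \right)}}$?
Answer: $i \sqrt{13449} \approx 115.97 i$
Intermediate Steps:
$\sqrt{\left(9609 - 23008\right) + B{\left(205,-50 \right)}} = \sqrt{\left(9609 - 23008\right) - 50} = \sqrt{-13399 - 50} = \sqrt{-13449} = i \sqrt{13449}$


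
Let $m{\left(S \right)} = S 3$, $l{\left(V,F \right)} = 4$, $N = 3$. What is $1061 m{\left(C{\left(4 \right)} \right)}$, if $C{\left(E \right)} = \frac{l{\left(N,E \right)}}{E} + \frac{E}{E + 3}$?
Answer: $\frac{35013}{7} \approx 5001.9$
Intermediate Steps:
$C{\left(E \right)} = \frac{4}{E} + \frac{E}{3 + E}$ ($C{\left(E \right)} = \frac{4}{E} + \frac{E}{E + 3} = \frac{4}{E} + \frac{E}{3 + E}$)
$m{\left(S \right)} = 3 S$
$1061 m{\left(C{\left(4 \right)} \right)} = 1061 \cdot 3 \frac{12 + 4^{2} + 4 \cdot 4}{4 \left(3 + 4\right)} = 1061 \cdot 3 \frac{12 + 16 + 16}{4 \cdot 7} = 1061 \cdot 3 \cdot \frac{1}{4} \cdot \frac{1}{7} \cdot 44 = 1061 \cdot 3 \cdot \frac{11}{7} = 1061 \cdot \frac{33}{7} = \frac{35013}{7}$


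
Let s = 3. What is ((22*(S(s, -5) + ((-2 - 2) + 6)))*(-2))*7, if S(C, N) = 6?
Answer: -2464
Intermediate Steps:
((22*(S(s, -5) + ((-2 - 2) + 6)))*(-2))*7 = ((22*(6 + ((-2 - 2) + 6)))*(-2))*7 = ((22*(6 + (-4 + 6)))*(-2))*7 = ((22*(6 + 2))*(-2))*7 = ((22*8)*(-2))*7 = (176*(-2))*7 = -352*7 = -2464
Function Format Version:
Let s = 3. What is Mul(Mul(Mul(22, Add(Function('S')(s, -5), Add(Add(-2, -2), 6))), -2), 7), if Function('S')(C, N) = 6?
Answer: -2464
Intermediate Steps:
Mul(Mul(Mul(22, Add(Function('S')(s, -5), Add(Add(-2, -2), 6))), -2), 7) = Mul(Mul(Mul(22, Add(6, Add(Add(-2, -2), 6))), -2), 7) = Mul(Mul(Mul(22, Add(6, Add(-4, 6))), -2), 7) = Mul(Mul(Mul(22, Add(6, 2)), -2), 7) = Mul(Mul(Mul(22, 8), -2), 7) = Mul(Mul(176, -2), 7) = Mul(-352, 7) = -2464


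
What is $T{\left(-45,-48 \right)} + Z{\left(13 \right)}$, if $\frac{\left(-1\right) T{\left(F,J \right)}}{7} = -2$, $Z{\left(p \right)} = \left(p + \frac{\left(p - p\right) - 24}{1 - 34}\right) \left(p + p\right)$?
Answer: $\frac{4080}{11} \approx 370.91$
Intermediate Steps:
$Z{\left(p \right)} = 2 p \left(\frac{8}{11} + p\right)$ ($Z{\left(p \right)} = \left(p + \frac{0 - 24}{-33}\right) 2 p = \left(p - - \frac{8}{11}\right) 2 p = \left(p + \frac{8}{11}\right) 2 p = \left(\frac{8}{11} + p\right) 2 p = 2 p \left(\frac{8}{11} + p\right)$)
$T{\left(F,J \right)} = 14$ ($T{\left(F,J \right)} = \left(-7\right) \left(-2\right) = 14$)
$T{\left(-45,-48 \right)} + Z{\left(13 \right)} = 14 + \frac{2}{11} \cdot 13 \left(8 + 11 \cdot 13\right) = 14 + \frac{2}{11} \cdot 13 \left(8 + 143\right) = 14 + \frac{2}{11} \cdot 13 \cdot 151 = 14 + \frac{3926}{11} = \frac{4080}{11}$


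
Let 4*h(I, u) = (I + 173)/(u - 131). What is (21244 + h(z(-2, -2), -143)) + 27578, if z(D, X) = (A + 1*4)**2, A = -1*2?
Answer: 53508735/1096 ≈ 48822.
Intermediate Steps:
A = -2
z(D, X) = 4 (z(D, X) = (-2 + 1*4)**2 = (-2 + 4)**2 = 2**2 = 4)
h(I, u) = (173 + I)/(4*(-131 + u)) (h(I, u) = ((I + 173)/(u - 131))/4 = ((173 + I)/(-131 + u))/4 = (173 + I)/(4*(-131 + u)))
(21244 + h(z(-2, -2), -143)) + 27578 = (21244 + (173 + 4)/(4*(-131 - 143))) + 27578 = (21244 + (1/4)*177/(-274)) + 27578 = (21244 + (1/4)*(-1/274)*177) + 27578 = (21244 - 177/1096) + 27578 = 23283247/1096 + 27578 = 53508735/1096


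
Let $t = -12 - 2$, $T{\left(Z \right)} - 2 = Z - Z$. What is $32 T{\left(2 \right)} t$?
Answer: $-896$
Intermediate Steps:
$T{\left(Z \right)} = 2$ ($T{\left(Z \right)} = 2 + \left(Z - Z\right) = 2 + 0 = 2$)
$t = -14$
$32 T{\left(2 \right)} t = 32 \cdot 2 \left(-14\right) = 64 \left(-14\right) = -896$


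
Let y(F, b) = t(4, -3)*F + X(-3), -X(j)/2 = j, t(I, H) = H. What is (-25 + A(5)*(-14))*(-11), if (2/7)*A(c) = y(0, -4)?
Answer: 3509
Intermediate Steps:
X(j) = -2*j
y(F, b) = 6 - 3*F (y(F, b) = -3*F - 2*(-3) = -3*F + 6 = 6 - 3*F)
A(c) = 21 (A(c) = 7*(6 - 3*0)/2 = 7*(6 + 0)/2 = (7/2)*6 = 21)
(-25 + A(5)*(-14))*(-11) = (-25 + 21*(-14))*(-11) = (-25 - 294)*(-11) = -319*(-11) = 3509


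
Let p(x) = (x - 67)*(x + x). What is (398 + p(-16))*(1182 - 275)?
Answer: 2769978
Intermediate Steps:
p(x) = 2*x*(-67 + x) (p(x) = (-67 + x)*(2*x) = 2*x*(-67 + x))
(398 + p(-16))*(1182 - 275) = (398 + 2*(-16)*(-67 - 16))*(1182 - 275) = (398 + 2*(-16)*(-83))*907 = (398 + 2656)*907 = 3054*907 = 2769978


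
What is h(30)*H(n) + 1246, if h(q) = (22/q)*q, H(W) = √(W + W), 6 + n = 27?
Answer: 1246 + 22*√42 ≈ 1388.6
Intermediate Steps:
n = 21 (n = -6 + 27 = 21)
H(W) = √2*√W (H(W) = √(2*W) = √2*√W)
h(q) = 22
h(30)*H(n) + 1246 = 22*(√2*√21) + 1246 = 22*√42 + 1246 = 1246 + 22*√42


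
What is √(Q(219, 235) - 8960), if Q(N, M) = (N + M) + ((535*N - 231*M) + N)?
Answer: √54593 ≈ 233.65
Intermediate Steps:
Q(N, M) = -230*M + 537*N (Q(N, M) = (M + N) + ((-231*M + 535*N) + N) = (M + N) + (-231*M + 536*N) = -230*M + 537*N)
√(Q(219, 235) - 8960) = √((-230*235 + 537*219) - 8960) = √((-54050 + 117603) - 8960) = √(63553 - 8960) = √54593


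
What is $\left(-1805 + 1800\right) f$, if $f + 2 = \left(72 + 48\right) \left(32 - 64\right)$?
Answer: $19210$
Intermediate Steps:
$f = -3842$ ($f = -2 + \left(72 + 48\right) \left(32 - 64\right) = -2 + 120 \left(-32\right) = -2 - 3840 = -3842$)
$\left(-1805 + 1800\right) f = \left(-1805 + 1800\right) \left(-3842\right) = \left(-5\right) \left(-3842\right) = 19210$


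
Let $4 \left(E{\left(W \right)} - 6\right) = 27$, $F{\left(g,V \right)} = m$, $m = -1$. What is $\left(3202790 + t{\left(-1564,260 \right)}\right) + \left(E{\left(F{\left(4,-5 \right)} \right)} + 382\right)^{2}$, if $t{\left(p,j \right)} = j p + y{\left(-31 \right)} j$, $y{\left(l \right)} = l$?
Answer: $\frac{47102681}{16} \approx 2.9439 \cdot 10^{6}$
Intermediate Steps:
$F{\left(g,V \right)} = -1$
$E{\left(W \right)} = \frac{51}{4}$ ($E{\left(W \right)} = 6 + \frac{1}{4} \cdot 27 = 6 + \frac{27}{4} = \frac{51}{4}$)
$t{\left(p,j \right)} = - 31 j + j p$ ($t{\left(p,j \right)} = j p - 31 j = - 31 j + j p$)
$\left(3202790 + t{\left(-1564,260 \right)}\right) + \left(E{\left(F{\left(4,-5 \right)} \right)} + 382\right)^{2} = \left(3202790 + 260 \left(-31 - 1564\right)\right) + \left(\frac{51}{4} + 382\right)^{2} = \left(3202790 + 260 \left(-1595\right)\right) + \left(\frac{1579}{4}\right)^{2} = \left(3202790 - 414700\right) + \frac{2493241}{16} = 2788090 + \frac{2493241}{16} = \frac{47102681}{16}$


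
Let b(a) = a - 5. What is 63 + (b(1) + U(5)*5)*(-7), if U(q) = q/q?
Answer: 56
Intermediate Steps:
b(a) = -5 + a
U(q) = 1
63 + (b(1) + U(5)*5)*(-7) = 63 + ((-5 + 1) + 1*5)*(-7) = 63 + (-4 + 5)*(-7) = 63 + 1*(-7) = 63 - 7 = 56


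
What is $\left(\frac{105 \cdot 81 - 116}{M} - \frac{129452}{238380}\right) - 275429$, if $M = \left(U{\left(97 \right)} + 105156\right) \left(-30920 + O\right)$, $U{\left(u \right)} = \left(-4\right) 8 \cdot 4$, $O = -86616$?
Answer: $- \frac{202626548994091609399}{735674709221760} \approx -2.7543 \cdot 10^{5}$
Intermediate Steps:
$U{\left(u \right)} = -128$ ($U{\left(u \right)} = \left(-32\right) 4 = -128$)
$M = -12344571008$ ($M = \left(-128 + 105156\right) \left(-30920 - 86616\right) = 105028 \left(-117536\right) = -12344571008$)
$\left(\frac{105 \cdot 81 - 116}{M} - \frac{129452}{238380}\right) - 275429 = \left(\frac{105 \cdot 81 - 116}{-12344571008} - \frac{129452}{238380}\right) - 275429 = \left(\left(8505 - 116\right) \left(- \frac{1}{12344571008}\right) - \frac{32363}{59595}\right) - 275429 = \left(8389 \left(- \frac{1}{12344571008}\right) - \frac{32363}{59595}\right) - 275429 = \left(- \frac{8389}{12344571008} - \frac{32363}{59595}\right) - 275429 = - \frac{399507851474359}{735674709221760} - 275429 = - \frac{202626548994091609399}{735674709221760}$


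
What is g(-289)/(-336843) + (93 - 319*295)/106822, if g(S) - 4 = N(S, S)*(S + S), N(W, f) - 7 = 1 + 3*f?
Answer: -14117508008/5997040491 ≈ -2.3541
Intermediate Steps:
N(W, f) = 8 + 3*f (N(W, f) = 7 + (1 + 3*f) = 8 + 3*f)
g(S) = 4 + 2*S*(8 + 3*S) (g(S) = 4 + (8 + 3*S)*(S + S) = 4 + (8 + 3*S)*(2*S) = 4 + 2*S*(8 + 3*S))
g(-289)/(-336843) + (93 - 319*295)/106822 = (4 + 2*(-289)*(8 + 3*(-289)))/(-336843) + (93 - 319*295)/106822 = (4 + 2*(-289)*(8 - 867))*(-1/336843) + (93 - 94105)*(1/106822) = (4 + 2*(-289)*(-859))*(-1/336843) - 94012*1/106822 = (4 + 496502)*(-1/336843) - 47006/53411 = 496506*(-1/336843) - 47006/53411 = -165502/112281 - 47006/53411 = -14117508008/5997040491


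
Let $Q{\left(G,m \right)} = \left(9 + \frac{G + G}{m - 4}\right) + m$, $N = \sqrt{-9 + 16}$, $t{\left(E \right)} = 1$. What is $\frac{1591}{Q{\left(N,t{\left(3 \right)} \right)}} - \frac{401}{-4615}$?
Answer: $\frac{330585761}{2012140} + \frac{4773 \sqrt{7}}{436} \approx 193.26$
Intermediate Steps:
$N = \sqrt{7} \approx 2.6458$
$Q{\left(G,m \right)} = 9 + m + \frac{2 G}{-4 + m}$ ($Q{\left(G,m \right)} = \left(9 + \frac{2 G}{-4 + m}\right) + m = 9 + m + \frac{2 G}{-4 + m}$)
$\frac{1591}{Q{\left(N,t{\left(3 \right)} \right)}} - \frac{401}{-4615} = \frac{1591}{\frac{1}{-4 + 1} \left(-36 + 1^{2} + 2 \sqrt{7} + 5 \cdot 1\right)} - \frac{401}{-4615} = \frac{1591}{\frac{1}{-3} \left(-36 + 1 + 2 \sqrt{7} + 5\right)} - - \frac{401}{4615} = \frac{1591}{\left(- \frac{1}{3}\right) \left(-30 + 2 \sqrt{7}\right)} + \frac{401}{4615} = \frac{1591}{10 - \frac{2 \sqrt{7}}{3}} + \frac{401}{4615} = \frac{401}{4615} + \frac{1591}{10 - \frac{2 \sqrt{7}}{3}}$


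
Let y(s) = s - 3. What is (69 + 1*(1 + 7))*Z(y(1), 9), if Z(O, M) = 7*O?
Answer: -1078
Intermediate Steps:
y(s) = -3 + s
(69 + 1*(1 + 7))*Z(y(1), 9) = (69 + 1*(1 + 7))*(7*(-3 + 1)) = (69 + 1*8)*(7*(-2)) = (69 + 8)*(-14) = 77*(-14) = -1078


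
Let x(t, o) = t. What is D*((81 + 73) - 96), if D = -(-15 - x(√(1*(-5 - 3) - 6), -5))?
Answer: 870 + 58*I*√14 ≈ 870.0 + 217.02*I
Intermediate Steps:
D = 15 + I*√14 (D = -(-15 - √(1*(-5 - 3) - 6)) = -(-15 - √(1*(-8) - 6)) = -(-15 - √(-8 - 6)) = -(-15 - √(-14)) = -(-15 - I*√14) = 15 + I*√14 ≈ 15.0 + 3.7417*I)
D*((81 + 73) - 96) = (15 + I*√14)*((81 + 73) - 96) = (15 + I*√14)*(154 - 96) = (15 + I*√14)*58 = 870 + 58*I*√14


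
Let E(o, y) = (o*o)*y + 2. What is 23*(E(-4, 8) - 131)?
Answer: -23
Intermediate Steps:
E(o, y) = 2 + y*o**2 (E(o, y) = o**2*y + 2 = y*o**2 + 2 = 2 + y*o**2)
23*(E(-4, 8) - 131) = 23*((2 + 8*(-4)**2) - 131) = 23*((2 + 8*16) - 131) = 23*((2 + 128) - 131) = 23*(130 - 131) = 23*(-1) = -23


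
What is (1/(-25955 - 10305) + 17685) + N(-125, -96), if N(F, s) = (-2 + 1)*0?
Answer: 641258099/36260 ≈ 17685.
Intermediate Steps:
N(F, s) = 0 (N(F, s) = -1*0 = 0)
(1/(-25955 - 10305) + 17685) + N(-125, -96) = (1/(-25955 - 10305) + 17685) + 0 = (1/(-36260) + 17685) + 0 = (-1/36260 + 17685) + 0 = 641258099/36260 + 0 = 641258099/36260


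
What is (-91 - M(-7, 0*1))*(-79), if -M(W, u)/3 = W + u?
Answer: 8848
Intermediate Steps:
M(W, u) = -3*W - 3*u (M(W, u) = -3*(W + u) = -3*W - 3*u)
(-91 - M(-7, 0*1))*(-79) = (-91 - (-3*(-7) - 0))*(-79) = (-91 - (21 - 3*0))*(-79) = (-91 - (21 + 0))*(-79) = (-91 - 1*21)*(-79) = (-91 - 21)*(-79) = -112*(-79) = 8848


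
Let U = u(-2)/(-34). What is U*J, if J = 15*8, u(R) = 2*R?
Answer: 240/17 ≈ 14.118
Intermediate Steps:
J = 120
U = 2/17 (U = (2*(-2))/(-34) = -4*(-1/34) = 2/17 ≈ 0.11765)
U*J = (2/17)*120 = 240/17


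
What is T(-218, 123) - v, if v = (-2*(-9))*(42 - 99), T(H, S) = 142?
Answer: 1168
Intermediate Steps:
v = -1026 (v = 18*(-57) = -1026)
T(-218, 123) - v = 142 - 1*(-1026) = 142 + 1026 = 1168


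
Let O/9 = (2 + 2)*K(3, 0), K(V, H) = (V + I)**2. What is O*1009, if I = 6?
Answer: 2942244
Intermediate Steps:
K(V, H) = (6 + V)**2 (K(V, H) = (V + 6)**2 = (6 + V)**2)
O = 2916 (O = 9*((2 + 2)*(6 + 3)**2) = 9*(4*9**2) = 9*(4*81) = 9*324 = 2916)
O*1009 = 2916*1009 = 2942244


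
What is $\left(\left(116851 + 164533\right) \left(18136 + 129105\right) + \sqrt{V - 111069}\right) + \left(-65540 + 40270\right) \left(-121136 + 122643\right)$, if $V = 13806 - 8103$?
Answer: $41393179654 + i \sqrt{105366} \approx 4.1393 \cdot 10^{10} + 324.6 i$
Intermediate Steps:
$V = 5703$ ($V = 13806 - 8103 = 5703$)
$\left(\left(116851 + 164533\right) \left(18136 + 129105\right) + \sqrt{V - 111069}\right) + \left(-65540 + 40270\right) \left(-121136 + 122643\right) = \left(\left(116851 + 164533\right) \left(18136 + 129105\right) + \sqrt{5703 - 111069}\right) + \left(-65540 + 40270\right) \left(-121136 + 122643\right) = \left(281384 \cdot 147241 + \sqrt{-105366}\right) - 38081890 = \left(41431261544 + i \sqrt{105366}\right) - 38081890 = 41393179654 + i \sqrt{105366}$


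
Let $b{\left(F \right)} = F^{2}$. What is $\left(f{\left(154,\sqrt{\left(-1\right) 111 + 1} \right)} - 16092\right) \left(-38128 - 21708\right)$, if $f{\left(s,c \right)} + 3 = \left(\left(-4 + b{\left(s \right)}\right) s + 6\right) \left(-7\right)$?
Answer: $1530465641628$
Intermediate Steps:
$f{\left(s,c \right)} = -45 - 7 s \left(-4 + s^{2}\right)$ ($f{\left(s,c \right)} = -3 + \left(\left(-4 + s^{2}\right) s + 6\right) \left(-7\right) = -3 + \left(s \left(-4 + s^{2}\right) + 6\right) \left(-7\right) = -3 + \left(6 + s \left(-4 + s^{2}\right)\right) \left(-7\right) = -3 - \left(42 + 7 s \left(-4 + s^{2}\right)\right) = -45 - 7 s \left(-4 + s^{2}\right)$)
$\left(f{\left(154,\sqrt{\left(-1\right) 111 + 1} \right)} - 16092\right) \left(-38128 - 21708\right) = \left(\left(-45 - 7 \cdot 154^{3} + 28 \cdot 154\right) - 16092\right) \left(-38128 - 21708\right) = \left(\left(-45 - 25565848 + 4312\right) - 16092\right) \left(-59836\right) = \left(-25561581 - 16092\right) \left(-59836\right) = \left(-25577673\right) \left(-59836\right) = 1530465641628$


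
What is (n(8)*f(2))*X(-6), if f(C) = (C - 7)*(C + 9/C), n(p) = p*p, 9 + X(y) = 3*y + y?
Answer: 68640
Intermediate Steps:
X(y) = -9 + 4*y (X(y) = -9 + (3*y + y) = -9 + 4*y)
n(p) = p²
f(C) = (-7 + C)*(C + 9/C)
(n(8)*f(2))*X(-6) = (8²*(9 + 2² - 63/2 - 7*2))*(-9 + 4*(-6)) = (64*(9 + 4 - 63*½ - 14))*(-9 - 24) = (64*(9 + 4 - 63/2 - 14))*(-33) = (64*(-65/2))*(-33) = -2080*(-33) = 68640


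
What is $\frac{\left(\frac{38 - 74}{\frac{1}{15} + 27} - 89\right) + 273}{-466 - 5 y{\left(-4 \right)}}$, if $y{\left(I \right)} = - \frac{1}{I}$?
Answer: $- \frac{148328}{379407} \approx -0.39095$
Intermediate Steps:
$\frac{\left(\frac{38 - 74}{\frac{1}{15} + 27} - 89\right) + 273}{-466 - 5 y{\left(-4 \right)}} = \frac{\left(\frac{38 - 74}{\frac{1}{15} + 27} - 89\right) + 273}{-466 - 5 \left(- \frac{1}{-4}\right)} = \frac{\left(- \frac{36}{\frac{1}{15} + 27} - 89\right) + 273}{-466 - 5 \left(\left(-1\right) \left(- \frac{1}{4}\right)\right)} = \frac{\left(- \frac{36}{\frac{406}{15}} - 89\right) + 273}{-466 - \frac{5}{4}} = \frac{\left(\left(-36\right) \frac{15}{406} - 89\right) + 273}{-466 - \frac{5}{4}} = \frac{\left(- \frac{270}{203} - 89\right) + 273}{- \frac{1869}{4}} = \left(- \frac{18337}{203} + 273\right) \left(- \frac{4}{1869}\right) = \frac{37082}{203} \left(- \frac{4}{1869}\right) = - \frac{148328}{379407}$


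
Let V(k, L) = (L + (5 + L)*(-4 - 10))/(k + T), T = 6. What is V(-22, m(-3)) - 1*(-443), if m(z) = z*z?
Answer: 7275/16 ≈ 454.69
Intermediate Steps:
m(z) = z²
V(k, L) = (-70 - 13*L)/(6 + k) (V(k, L) = (L + (5 + L)*(-4 - 10))/(k + 6) = (L + (5 + L)*(-14))/(6 + k) = (L + (-70 - 14*L))/(6 + k) = (-70 - 13*L)/(6 + k))
V(-22, m(-3)) - 1*(-443) = (-70 - 13*(-3)²)/(6 - 22) - 1*(-443) = (-70 - 13*9)/(-16) + 443 = -(-70 - 117)/16 + 443 = -1/16*(-187) + 443 = 187/16 + 443 = 7275/16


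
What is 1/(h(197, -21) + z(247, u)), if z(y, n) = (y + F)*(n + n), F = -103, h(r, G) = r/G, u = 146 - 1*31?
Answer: 21/695323 ≈ 3.0202e-5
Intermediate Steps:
u = 115 (u = 146 - 31 = 115)
z(y, n) = 2*n*(-103 + y) (z(y, n) = (y - 103)*(n + n) = (-103 + y)*(2*n) = 2*n*(-103 + y))
1/(h(197, -21) + z(247, u)) = 1/(197/(-21) + 2*115*(-103 + 247)) = 1/(197*(-1/21) + 2*115*144) = 1/(-197/21 + 33120) = 1/(695323/21) = 21/695323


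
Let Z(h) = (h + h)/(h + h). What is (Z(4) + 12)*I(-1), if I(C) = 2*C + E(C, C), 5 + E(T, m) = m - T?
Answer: -91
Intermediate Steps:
E(T, m) = -5 + m - T (E(T, m) = -5 + (m - T) = -5 + m - T)
I(C) = -5 + 2*C (I(C) = 2*C + (-5 + C - C) = 2*C - 5 = -5 + 2*C)
Z(h) = 1 (Z(h) = (2*h)/((2*h)) = (2*h)*(1/(2*h)) = 1)
(Z(4) + 12)*I(-1) = (1 + 12)*(-5 + 2*(-1)) = 13*(-5 - 2) = 13*(-7) = -91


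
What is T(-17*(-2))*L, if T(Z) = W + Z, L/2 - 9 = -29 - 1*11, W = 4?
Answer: -2356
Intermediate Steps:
L = -62 (L = 18 + 2*(-29 - 1*11) = 18 + 2*(-29 - 11) = 18 + 2*(-40) = 18 - 80 = -62)
T(Z) = 4 + Z
T(-17*(-2))*L = (4 - 17*(-2))*(-62) = (4 + 34)*(-62) = 38*(-62) = -2356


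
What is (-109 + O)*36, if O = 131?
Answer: 792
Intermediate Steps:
(-109 + O)*36 = (-109 + 131)*36 = 22*36 = 792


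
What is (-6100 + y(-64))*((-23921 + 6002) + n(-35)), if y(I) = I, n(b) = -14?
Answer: 110539012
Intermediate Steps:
(-6100 + y(-64))*((-23921 + 6002) + n(-35)) = (-6100 - 64)*((-23921 + 6002) - 14) = -6164*(-17919 - 14) = -6164*(-17933) = 110539012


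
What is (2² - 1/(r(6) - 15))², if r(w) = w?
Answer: 1369/81 ≈ 16.901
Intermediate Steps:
(2² - 1/(r(6) - 15))² = (2² - 1/(6 - 15))² = (4 - 1/(-9))² = (4 - 1*(-⅑))² = (4 + ⅑)² = (37/9)² = 1369/81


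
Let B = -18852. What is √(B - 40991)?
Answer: I*√59843 ≈ 244.63*I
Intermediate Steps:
√(B - 40991) = √(-18852 - 40991) = √(-59843) = I*√59843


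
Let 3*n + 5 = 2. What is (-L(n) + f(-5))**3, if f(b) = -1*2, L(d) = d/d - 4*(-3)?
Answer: -3375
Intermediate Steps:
n = -1 (n = -5/3 + (1/3)*2 = -5/3 + 2/3 = -1)
L(d) = 13 (L(d) = 1 + 12 = 13)
f(b) = -2
(-L(n) + f(-5))**3 = (-1*13 - 2)**3 = (-13 - 2)**3 = (-15)**3 = -3375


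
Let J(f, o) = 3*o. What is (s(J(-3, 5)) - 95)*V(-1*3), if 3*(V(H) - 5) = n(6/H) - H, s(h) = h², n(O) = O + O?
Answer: 1820/3 ≈ 606.67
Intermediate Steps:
n(O) = 2*O
V(H) = 5 + 4/H - H/3 (V(H) = 5 + (2*(6/H) - H)/3 = 5 + (12/H - H)/3 = 5 + (-H + 12/H)/3 = 5 + (4/H - H/3) = 5 + 4/H - H/3)
(s(J(-3, 5)) - 95)*V(-1*3) = ((3*5)² - 95)*(5 + 4/((-1*3)) - (-1)*3/3) = (15² - 95)*(5 + 4/(-3) - ⅓*(-3)) = (225 - 95)*(5 + 4*(-⅓) + 1) = 130*(5 - 4/3 + 1) = 130*(14/3) = 1820/3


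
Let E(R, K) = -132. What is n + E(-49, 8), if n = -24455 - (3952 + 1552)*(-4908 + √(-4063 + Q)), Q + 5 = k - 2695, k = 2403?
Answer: 26989045 - 11008*I*√1090 ≈ 2.6989e+7 - 3.6343e+5*I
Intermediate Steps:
Q = -297 (Q = -5 + (2403 - 2695) = -5 - 292 = -297)
n = 26989177 - 11008*I*√1090 (n = -24455 - (3952 + 1552)*(-4908 + √(-4063 - 297)) = -24455 - 5504*(-4908 + √(-4360)) = -24455 - 5504*(-4908 + 2*I*√1090) = -24455 - (-27013632 + 11008*I*√1090) = -24455 + (27013632 - 11008*I*√1090) = 26989177 - 11008*I*√1090 ≈ 2.6989e+7 - 3.6343e+5*I)
n + E(-49, 8) = (26989177 - 11008*I*√1090) - 132 = 26989045 - 11008*I*√1090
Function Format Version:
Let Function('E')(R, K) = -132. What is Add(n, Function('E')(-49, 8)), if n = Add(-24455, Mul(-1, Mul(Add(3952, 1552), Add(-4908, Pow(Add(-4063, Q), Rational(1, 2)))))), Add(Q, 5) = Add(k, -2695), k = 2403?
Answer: Add(26989045, Mul(-11008, I, Pow(1090, Rational(1, 2)))) ≈ Add(2.6989e+7, Mul(-3.6343e+5, I))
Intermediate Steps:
Q = -297 (Q = Add(-5, Add(2403, -2695)) = Add(-5, -292) = -297)
n = Add(26989177, Mul(-11008, I, Pow(1090, Rational(1, 2)))) (n = Add(-24455, Mul(-1, Mul(Add(3952, 1552), Add(-4908, Pow(Add(-4063, -297), Rational(1, 2)))))) = Add(-24455, Mul(-1, Mul(5504, Add(-4908, Pow(-4360, Rational(1, 2)))))) = Add(-24455, Mul(-1, Mul(5504, Add(-4908, Mul(2, I, Pow(1090, Rational(1, 2))))))) = Add(-24455, Mul(-1, Add(-27013632, Mul(11008, I, Pow(1090, Rational(1, 2)))))) = Add(-24455, Add(27013632, Mul(-11008, I, Pow(1090, Rational(1, 2))))) = Add(26989177, Mul(-11008, I, Pow(1090, Rational(1, 2)))) ≈ Add(2.6989e+7, Mul(-3.6343e+5, I)))
Add(n, Function('E')(-49, 8)) = Add(Add(26989177, Mul(-11008, I, Pow(1090, Rational(1, 2)))), -132) = Add(26989045, Mul(-11008, I, Pow(1090, Rational(1, 2))))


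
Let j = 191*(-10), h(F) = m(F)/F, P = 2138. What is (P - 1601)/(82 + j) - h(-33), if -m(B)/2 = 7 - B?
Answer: -163961/60324 ≈ -2.7180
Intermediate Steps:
m(B) = -14 + 2*B (m(B) = -2*(7 - B) = -14 + 2*B)
h(F) = (-14 + 2*F)/F
j = -1910
(P - 1601)/(82 + j) - h(-33) = (2138 - 1601)/(82 - 1910) - (2 - 14/(-33)) = 537/(-1828) - (2 - 14*(-1/33)) = 537*(-1/1828) - (2 + 14/33) = -537/1828 - 1*80/33 = -537/1828 - 80/33 = -163961/60324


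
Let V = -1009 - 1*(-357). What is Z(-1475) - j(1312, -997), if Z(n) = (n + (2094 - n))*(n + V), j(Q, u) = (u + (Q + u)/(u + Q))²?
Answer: -5445954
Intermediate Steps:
V = -652 (V = -1009 + 357 = -652)
j(Q, u) = (1 + u)² (j(Q, u) = (u + (Q + u)/(Q + u))² = (u + 1)² = (1 + u)²)
Z(n) = -1365288 + 2094*n (Z(n) = (n + (2094 - n))*(n - 652) = 2094*(-652 + n) = -1365288 + 2094*n)
Z(-1475) - j(1312, -997) = (-1365288 + 2094*(-1475)) - (1 + (-997)² + 2*(-997)) = (-1365288 - 3088650) - (1 + 994009 - 1994) = -4453938 - 1*992016 = -4453938 - 992016 = -5445954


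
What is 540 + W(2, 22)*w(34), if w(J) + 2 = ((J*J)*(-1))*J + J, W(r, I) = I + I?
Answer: -1727428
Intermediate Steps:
W(r, I) = 2*I
w(J) = -2 + J - J³ (w(J) = -2 + (((J*J)*(-1))*J + J) = -2 + ((J²*(-1))*J + J) = -2 + ((-J²)*J + J) = -2 + (-J³ + J) = -2 + (J - J³) = -2 + J - J³)
540 + W(2, 22)*w(34) = 540 + (2*22)*(-2 + 34 - 1*34³) = 540 + 44*(-2 + 34 - 1*39304) = 540 + 44*(-2 + 34 - 39304) = 540 + 44*(-39272) = 540 - 1727968 = -1727428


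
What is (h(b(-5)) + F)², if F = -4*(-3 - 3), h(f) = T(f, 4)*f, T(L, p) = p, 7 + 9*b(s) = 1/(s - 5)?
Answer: 879844/2025 ≈ 434.49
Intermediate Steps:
b(s) = -7/9 + 1/(9*(-5 + s)) (b(s) = -7/9 + 1/(9*(s - 5)) = -7/9 + 1/(9*(-5 + s)))
h(f) = 4*f
F = 24 (F = -4*(-6) = 24)
(h(b(-5)) + F)² = (4*((36 - 7*(-5))/(9*(-5 - 5))) + 24)² = (4*((⅑)*(36 + 35)/(-10)) + 24)² = (4*((⅑)*(-⅒)*71) + 24)² = (4*(-71/90) + 24)² = (-142/45 + 24)² = (938/45)² = 879844/2025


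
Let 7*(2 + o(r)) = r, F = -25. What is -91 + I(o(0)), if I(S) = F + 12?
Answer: -104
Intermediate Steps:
o(r) = -2 + r/7
I(S) = -13 (I(S) = -25 + 12 = -13)
-91 + I(o(0)) = -91 - 13 = -104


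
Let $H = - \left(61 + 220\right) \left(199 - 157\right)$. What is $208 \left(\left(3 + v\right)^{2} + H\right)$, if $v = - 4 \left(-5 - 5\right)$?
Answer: $-2070224$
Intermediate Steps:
$v = 40$ ($v = \left(-4\right) \left(-10\right) = 40$)
$H = -11802$ ($H = - 281 \cdot 42 = \left(-1\right) 11802 = -11802$)
$208 \left(\left(3 + v\right)^{2} + H\right) = 208 \left(\left(3 + 40\right)^{2} - 11802\right) = 208 \left(43^{2} - 11802\right) = 208 \left(1849 - 11802\right) = 208 \left(-9953\right) = -2070224$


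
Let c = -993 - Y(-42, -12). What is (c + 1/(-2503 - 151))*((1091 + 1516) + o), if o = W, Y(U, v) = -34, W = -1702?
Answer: -2303394235/2654 ≈ -8.6790e+5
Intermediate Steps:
o = -1702
c = -959 (c = -993 - 1*(-34) = -993 + 34 = -959)
(c + 1/(-2503 - 151))*((1091 + 1516) + o) = (-959 + 1/(-2503 - 151))*((1091 + 1516) - 1702) = (-959 + 1/(-2654))*(2607 - 1702) = (-959 - 1/2654)*905 = -2545187/2654*905 = -2303394235/2654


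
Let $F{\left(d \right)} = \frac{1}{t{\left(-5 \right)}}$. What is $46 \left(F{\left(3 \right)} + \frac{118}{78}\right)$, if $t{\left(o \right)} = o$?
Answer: $\frac{11776}{195} \approx 60.39$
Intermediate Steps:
$F{\left(d \right)} = - \frac{1}{5}$ ($F{\left(d \right)} = \frac{1}{-5} = - \frac{1}{5}$)
$46 \left(F{\left(3 \right)} + \frac{118}{78}\right) = 46 \left(- \frac{1}{5} + \frac{118}{78}\right) = 46 \left(- \frac{1}{5} + 118 \cdot \frac{1}{78}\right) = 46 \left(- \frac{1}{5} + \frac{59}{39}\right) = 46 \cdot \frac{256}{195} = \frac{11776}{195}$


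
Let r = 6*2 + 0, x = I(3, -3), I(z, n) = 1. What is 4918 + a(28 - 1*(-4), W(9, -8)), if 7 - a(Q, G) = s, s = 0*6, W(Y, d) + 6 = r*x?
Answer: 4925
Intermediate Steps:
x = 1
r = 12 (r = 12 + 0 = 12)
W(Y, d) = 6 (W(Y, d) = -6 + 12*1 = -6 + 12 = 6)
s = 0
a(Q, G) = 7 (a(Q, G) = 7 - 1*0 = 7 + 0 = 7)
4918 + a(28 - 1*(-4), W(9, -8)) = 4918 + 7 = 4925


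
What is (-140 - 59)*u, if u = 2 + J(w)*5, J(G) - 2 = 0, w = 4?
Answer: -2388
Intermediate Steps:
J(G) = 2 (J(G) = 2 + 0 = 2)
u = 12 (u = 2 + 2*5 = 2 + 10 = 12)
(-140 - 59)*u = (-140 - 59)*12 = -199*12 = -2388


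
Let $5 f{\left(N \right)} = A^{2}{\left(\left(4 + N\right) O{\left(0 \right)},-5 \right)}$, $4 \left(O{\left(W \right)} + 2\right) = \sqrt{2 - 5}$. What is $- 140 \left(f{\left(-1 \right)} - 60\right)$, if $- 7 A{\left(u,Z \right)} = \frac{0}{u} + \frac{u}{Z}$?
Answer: $\frac{5879451}{700} + \frac{36 i \sqrt{3}}{175} \approx 8399.2 + 0.35631 i$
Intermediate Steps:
$O{\left(W \right)} = -2 + \frac{i \sqrt{3}}{4}$ ($O{\left(W \right)} = -2 + \frac{\sqrt{2 - 5}}{4} = -2 + \frac{\sqrt{-3}}{4} = -2 + \frac{i \sqrt{3}}{4}$)
$A{\left(u,Z \right)} = - \frac{u}{7 Z}$ ($A{\left(u,Z \right)} = - \frac{\frac{0}{u} + \frac{u}{Z}}{7} = - \frac{0 + \frac{u}{Z}}{7} = - \frac{u \frac{1}{Z}}{7} = - \frac{u}{7 Z}$)
$f{\left(N \right)} = \frac{\left(-2 + \frac{i \sqrt{3}}{4}\right)^{2} \left(4 + N\right)^{2}}{6125}$ ($f{\left(N \right)} = \frac{\left(- \frac{\left(4 + N\right) \left(-2 + \frac{i \sqrt{3}}{4}\right)}{7 \left(-5\right)}\right)^{2}}{5} = \frac{\left(\left(- \frac{1}{7}\right) \left(-2 + \frac{i \sqrt{3}}{4}\right) \left(4 + N\right) \left(- \frac{1}{5}\right)\right)^{2}}{5} = \frac{\left(\frac{\left(-2 + \frac{i \sqrt{3}}{4}\right) \left(4 + N\right)}{35}\right)^{2}}{5} = \frac{\frac{1}{1225} \left(-2 + \frac{i \sqrt{3}}{4}\right)^{2} \left(4 + N\right)^{2}}{5} = \frac{\left(-2 + \frac{i \sqrt{3}}{4}\right)^{2} \left(4 + N\right)^{2}}{6125}$)
$- 140 \left(f{\left(-1 \right)} - 60\right) = - 140 \left(\frac{\left(4 - 1\right)^{2} \left(8 - i \sqrt{3}\right)^{2}}{98000} - 60\right) = - 140 \left(\frac{3^{2} \left(8 - i \sqrt{3}\right)^{2}}{98000} - 60\right) = - 140 \left(\frac{1}{98000} \cdot 9 \left(8 - i \sqrt{3}\right)^{2} - 60\right) = - 140 \left(\frac{9 \left(8 - i \sqrt{3}\right)^{2}}{98000} - 60\right) = - 140 \left(-60 + \frac{9 \left(8 - i \sqrt{3}\right)^{2}}{98000}\right) = 8400 - \frac{9 \left(8 - i \sqrt{3}\right)^{2}}{700}$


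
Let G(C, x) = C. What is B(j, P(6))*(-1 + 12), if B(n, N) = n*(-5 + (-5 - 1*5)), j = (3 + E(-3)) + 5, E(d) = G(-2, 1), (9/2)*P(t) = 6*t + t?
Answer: -990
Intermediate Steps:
P(t) = 14*t/9 (P(t) = 2*(6*t + t)/9 = 2*(7*t)/9 = 14*t/9)
E(d) = -2
j = 6 (j = (3 - 2) + 5 = 1 + 5 = 6)
B(n, N) = -15*n (B(n, N) = n*(-5 + (-5 - 5)) = n*(-5 - 10) = n*(-15) = -15*n)
B(j, P(6))*(-1 + 12) = (-15*6)*(-1 + 12) = -90*11 = -990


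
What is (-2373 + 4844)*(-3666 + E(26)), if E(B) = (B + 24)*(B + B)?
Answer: -2634086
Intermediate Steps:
E(B) = 2*B*(24 + B) (E(B) = (24 + B)*(2*B) = 2*B*(24 + B))
(-2373 + 4844)*(-3666 + E(26)) = (-2373 + 4844)*(-3666 + 2*26*(24 + 26)) = 2471*(-3666 + 2*26*50) = 2471*(-3666 + 2600) = 2471*(-1066) = -2634086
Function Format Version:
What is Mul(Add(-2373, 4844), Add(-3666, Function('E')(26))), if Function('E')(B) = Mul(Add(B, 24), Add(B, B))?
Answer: -2634086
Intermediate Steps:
Function('E')(B) = Mul(2, B, Add(24, B)) (Function('E')(B) = Mul(Add(24, B), Mul(2, B)) = Mul(2, B, Add(24, B)))
Mul(Add(-2373, 4844), Add(-3666, Function('E')(26))) = Mul(Add(-2373, 4844), Add(-3666, Mul(2, 26, Add(24, 26)))) = Mul(2471, Add(-3666, Mul(2, 26, 50))) = Mul(2471, Add(-3666, 2600)) = Mul(2471, -1066) = -2634086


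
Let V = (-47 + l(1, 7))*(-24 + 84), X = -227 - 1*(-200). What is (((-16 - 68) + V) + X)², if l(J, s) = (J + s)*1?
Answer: 6007401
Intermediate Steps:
l(J, s) = J + s
X = -27 (X = -227 + 200 = -27)
V = -2340 (V = (-47 + (1 + 7))*(-24 + 84) = (-47 + 8)*60 = -39*60 = -2340)
(((-16 - 68) + V) + X)² = (((-16 - 68) - 2340) - 27)² = ((-84 - 2340) - 27)² = (-2424 - 27)² = (-2451)² = 6007401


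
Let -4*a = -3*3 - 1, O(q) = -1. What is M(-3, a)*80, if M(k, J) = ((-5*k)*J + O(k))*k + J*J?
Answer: -8260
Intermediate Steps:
a = 5/2 (a = -(-3*3 - 1)/4 = -(-9 - 1)/4 = -1/4*(-10) = 5/2 ≈ 2.5000)
M(k, J) = J**2 + k*(-1 - 5*J*k) (M(k, J) = ((-5*k)*J - 1)*k + J*J = (-5*J*k - 1)*k + J**2 = (-1 - 5*J*k)*k + J**2 = k*(-1 - 5*J*k) + J**2 = J**2 + k*(-1 - 5*J*k))
M(-3, a)*80 = ((5/2)**2 - 1*(-3) - 5*5/2*(-3)**2)*80 = (25/4 + 3 - 5*5/2*9)*80 = (25/4 + 3 - 225/2)*80 = -413/4*80 = -8260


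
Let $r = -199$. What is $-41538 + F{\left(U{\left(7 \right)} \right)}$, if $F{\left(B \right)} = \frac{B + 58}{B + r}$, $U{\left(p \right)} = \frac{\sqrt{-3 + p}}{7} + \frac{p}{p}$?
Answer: $- \frac{57489007}{1384} \approx -41538.0$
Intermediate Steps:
$U{\left(p \right)} = 1 + \frac{\sqrt{-3 + p}}{7}$ ($U{\left(p \right)} = \sqrt{-3 + p} \frac{1}{7} + 1 = \frac{\sqrt{-3 + p}}{7} + 1 = 1 + \frac{\sqrt{-3 + p}}{7}$)
$F{\left(B \right)} = \frac{58 + B}{-199 + B}$ ($F{\left(B \right)} = \frac{B + 58}{B - 199} = \frac{58 + B}{-199 + B}$)
$-41538 + F{\left(U{\left(7 \right)} \right)} = -41538 + \frac{58 + \left(1 + \frac{\sqrt{-3 + 7}}{7}\right)}{-199 + \left(1 + \frac{\sqrt{-3 + 7}}{7}\right)} = -41538 + \frac{58 + \left(1 + \frac{\sqrt{4}}{7}\right)}{-199 + \left(1 + \frac{\sqrt{4}}{7}\right)} = -41538 + \frac{58 + \left(1 + \frac{1}{7} \cdot 2\right)}{-199 + \left(1 + \frac{1}{7} \cdot 2\right)} = -41538 + \frac{58 + \left(1 + \frac{2}{7}\right)}{-199 + \left(1 + \frac{2}{7}\right)} = -41538 + \frac{58 + \frac{9}{7}}{-199 + \frac{9}{7}} = -41538 + \frac{1}{- \frac{1384}{7}} \cdot \frac{415}{7} = -41538 - \frac{415}{1384} = - \frac{57489007}{1384}$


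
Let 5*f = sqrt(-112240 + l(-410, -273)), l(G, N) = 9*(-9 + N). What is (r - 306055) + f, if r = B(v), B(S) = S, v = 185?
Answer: -305870 + I*sqrt(114778)/5 ≈ -3.0587e+5 + 67.758*I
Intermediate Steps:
r = 185
l(G, N) = -81 + 9*N
f = I*sqrt(114778)/5 (f = sqrt(-112240 + (-81 + 9*(-273)))/5 = sqrt(-112240 + (-81 - 2457))/5 = sqrt(-112240 - 2538)/5 = sqrt(-114778)/5 = (I*sqrt(114778))/5 = I*sqrt(114778)/5 ≈ 67.758*I)
(r - 306055) + f = (185 - 306055) + I*sqrt(114778)/5 = -305870 + I*sqrt(114778)/5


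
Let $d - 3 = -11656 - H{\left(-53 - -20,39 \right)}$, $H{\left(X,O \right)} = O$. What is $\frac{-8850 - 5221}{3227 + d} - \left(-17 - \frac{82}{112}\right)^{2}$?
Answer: $- \frac{8302778129}{26546240} \approx -312.77$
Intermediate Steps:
$d = -11692$ ($d = 3 - 11695 = -11692$)
$\frac{-8850 - 5221}{3227 + d} - \left(-17 - \frac{82}{112}\right)^{2} = \frac{-8850 - 5221}{3227 - 11692} - \left(-17 - \frac{82}{112}\right)^{2} = - \frac{14071}{-8465} - \left(-17 - \frac{41}{56}\right)^{2} = \left(-14071\right) \left(- \frac{1}{8465}\right) - \left(-17 - \frac{41}{56}\right)^{2} = \frac{14071}{8465} - \left(- \frac{993}{56}\right)^{2} = \frac{14071}{8465} - \frac{986049}{3136} = - \frac{8302778129}{26546240}$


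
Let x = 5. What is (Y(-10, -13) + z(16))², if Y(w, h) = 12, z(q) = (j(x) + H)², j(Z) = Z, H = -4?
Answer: 169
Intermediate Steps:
z(q) = 1 (z(q) = (5 - 4)² = 1² = 1)
(Y(-10, -13) + z(16))² = (12 + 1)² = 13² = 169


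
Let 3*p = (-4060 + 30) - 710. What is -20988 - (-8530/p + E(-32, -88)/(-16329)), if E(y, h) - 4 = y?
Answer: -54162595277/2579982 ≈ -20993.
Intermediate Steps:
p = -1580 (p = ((-4060 + 30) - 710)/3 = (-4030 - 710)/3 = (⅓)*(-4740) = -1580)
E(y, h) = 4 + y
-20988 - (-8530/p + E(-32, -88)/(-16329)) = -20988 - (-8530/(-1580) + (4 - 32)/(-16329)) = -20988 - (-8530*(-1/1580) - 28*(-1/16329)) = -20988 - (853/158 + 28/16329) = -20988 - 1*13933061/2579982 = -20988 - 13933061/2579982 = -54162595277/2579982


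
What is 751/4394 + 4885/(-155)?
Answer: -4269657/136214 ≈ -31.345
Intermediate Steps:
751/4394 + 4885/(-155) = 751*(1/4394) + 4885*(-1/155) = 751/4394 - 977/31 = -4269657/136214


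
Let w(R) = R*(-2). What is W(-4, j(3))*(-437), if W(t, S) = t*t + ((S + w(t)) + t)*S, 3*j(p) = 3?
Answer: -9177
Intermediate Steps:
w(R) = -2*R
j(p) = 1 (j(p) = (⅓)*3 = 1)
W(t, S) = t² + S*(S - t) (W(t, S) = t*t + ((S - 2*t) + t)*S = t² + (S - t)*S = t² + S*(S - t))
W(-4, j(3))*(-437) = (1² + (-4)² - 1*1*(-4))*(-437) = (1 + 16 + 4)*(-437) = 21*(-437) = -9177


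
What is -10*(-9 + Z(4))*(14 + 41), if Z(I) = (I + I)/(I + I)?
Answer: 4400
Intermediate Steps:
Z(I) = 1 (Z(I) = (2*I)/((2*I)) = (2*I)*(1/(2*I)) = 1)
-10*(-9 + Z(4))*(14 + 41) = -10*(-9 + 1)*(14 + 41) = -(-80)*55 = -10*(-440) = 4400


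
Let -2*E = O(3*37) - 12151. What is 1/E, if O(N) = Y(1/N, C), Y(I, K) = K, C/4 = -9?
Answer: 2/12187 ≈ 0.00016411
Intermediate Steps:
C = -36 (C = 4*(-9) = -36)
O(N) = -36
E = 12187/2 (E = -(-36 - 12151)/2 = -½*(-12187) = 12187/2 ≈ 6093.5)
1/E = 1/(12187/2) = 2/12187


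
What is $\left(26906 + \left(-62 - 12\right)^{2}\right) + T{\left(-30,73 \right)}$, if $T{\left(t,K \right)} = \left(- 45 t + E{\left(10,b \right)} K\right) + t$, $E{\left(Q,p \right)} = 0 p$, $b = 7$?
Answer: $33702$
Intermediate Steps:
$E{\left(Q,p \right)} = 0$
$T{\left(t,K \right)} = - 44 t$ ($T{\left(t,K \right)} = \left(- 45 t + 0 K\right) + t = \left(- 45 t + 0\right) + t = - 45 t + t = - 44 t$)
$\left(26906 + \left(-62 - 12\right)^{2}\right) + T{\left(-30,73 \right)} = \left(26906 + \left(-62 - 12\right)^{2}\right) - -1320 = \left(26906 + \left(-74\right)^{2}\right) + 1320 = \left(26906 + 5476\right) + 1320 = 32382 + 1320 = 33702$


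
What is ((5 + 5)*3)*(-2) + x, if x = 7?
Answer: -53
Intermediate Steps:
((5 + 5)*3)*(-2) + x = ((5 + 5)*3)*(-2) + 7 = (10*3)*(-2) + 7 = 30*(-2) + 7 = -60 + 7 = -53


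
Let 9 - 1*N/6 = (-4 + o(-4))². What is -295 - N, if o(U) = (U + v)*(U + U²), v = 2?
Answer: 4355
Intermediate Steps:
o(U) = (2 + U)*(U + U²) (o(U) = (U + 2)*(U + U²) = (2 + U)*(U + U²))
N = -4650 (N = 54 - 6*(-4 - 4*(2 + (-4)² + 3*(-4)))² = 54 - 6*(-4 - 4*(2 + 16 - 12))² = 54 - 6*(-4 - 4*6)² = 54 - 6*(-4 - 24)² = 54 - 6*(-28)² = 54 - 6*784 = 54 - 4704 = -4650)
-295 - N = -295 - 1*(-4650) = -295 + 4650 = 4355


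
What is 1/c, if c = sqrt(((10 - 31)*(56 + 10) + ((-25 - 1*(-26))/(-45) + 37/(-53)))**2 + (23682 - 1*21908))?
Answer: 2385*sqrt(223438967566)/1564072772962 ≈ 0.00072079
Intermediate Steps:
c = 7*sqrt(223438967566)/2385 (c = sqrt((-21*66 + ((-25 + 26)*(-1/45) + 37*(-1/53)))**2 + (23682 - 21908)) = sqrt((-1386 + (1*(-1/45) - 37/53))**2 + 1774) = sqrt((-1386 + (-1/45 - 37/53))**2 + 1774) = sqrt((-1386 - 1718/2385)**2 + 1774) = sqrt((-3307328/2385)**2 + 1774) = sqrt(10938418499584/5688225 + 1774) = sqrt(10948509410734/5688225) = 7*sqrt(223438967566)/2385 ≈ 1387.4)
1/c = 1/(7*sqrt(223438967566)/2385) = 2385*sqrt(223438967566)/1564072772962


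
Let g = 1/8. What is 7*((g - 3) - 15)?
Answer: -1001/8 ≈ -125.13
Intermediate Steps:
g = ⅛ ≈ 0.12500
7*((g - 3) - 15) = 7*((⅛ - 3) - 15) = 7*(-23/8 - 15) = 7*(-143/8) = -1001/8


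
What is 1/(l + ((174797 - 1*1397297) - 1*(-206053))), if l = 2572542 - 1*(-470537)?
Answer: 1/2026632 ≈ 4.9343e-7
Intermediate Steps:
l = 3043079 (l = 2572542 + 470537 = 3043079)
1/(l + ((174797 - 1*1397297) - 1*(-206053))) = 1/(3043079 + ((174797 - 1*1397297) - 1*(-206053))) = 1/(3043079 + ((174797 - 1397297) + 206053)) = 1/(3043079 + (-1222500 + 206053)) = 1/(3043079 - 1016447) = 1/2026632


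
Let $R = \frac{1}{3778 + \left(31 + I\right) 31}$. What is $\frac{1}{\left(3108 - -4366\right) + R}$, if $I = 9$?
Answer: $\frac{5018}{37504533} \approx 0.0001338$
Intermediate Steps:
$R = \frac{1}{5018}$ ($R = \frac{1}{3778 + \left(31 + 9\right) 31} = \frac{1}{3778 + 40 \cdot 31} = \frac{1}{3778 + 1240} = \frac{1}{5018} \approx 0.00019928$)
$\frac{1}{\left(3108 - -4366\right) + R} = \frac{1}{\left(3108 - -4366\right) + \frac{1}{5018}} = \frac{1}{\left(3108 + 4366\right) + \frac{1}{5018}} = \frac{1}{7474 + \frac{1}{5018}} = \frac{1}{\frac{37504533}{5018}} = \frac{5018}{37504533}$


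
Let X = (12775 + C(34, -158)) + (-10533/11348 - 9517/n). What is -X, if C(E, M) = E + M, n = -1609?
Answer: -231084800051/18258932 ≈ -12656.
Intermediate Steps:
X = 231084800051/18258932 (X = (12775 + (34 - 158)) + (-10533/11348 - 9517/(-1609)) = (12775 - 124) + (-10533*1/11348 - 9517*(-1/1609)) = 12651 + (-10533/11348 + 9517/1609) = 12651 + 91051319/18258932 = 231084800051/18258932 ≈ 12656.)
-X = -1*231084800051/18258932 = -231084800051/18258932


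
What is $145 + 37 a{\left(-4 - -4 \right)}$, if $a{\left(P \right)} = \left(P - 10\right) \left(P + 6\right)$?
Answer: $-2075$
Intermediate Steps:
$a{\left(P \right)} = \left(-10 + P\right) \left(6 + P\right)$
$145 + 37 a{\left(-4 - -4 \right)} = 145 + 37 \left(-60 + \left(-4 - -4\right)^{2} - 4 \left(-4 - -4\right)\right) = 145 + 37 \left(-60 + \left(-4 + 4\right)^{2} - 4 \left(-4 + 4\right)\right) = 145 + 37 \left(-60 + 0^{2} - 0\right) = 145 + 37 \left(-60 + 0 + 0\right) = 145 + 37 \left(-60\right) = 145 - 2220 = -2075$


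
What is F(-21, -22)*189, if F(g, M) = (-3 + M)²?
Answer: 118125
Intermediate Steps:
F(-21, -22)*189 = (-3 - 22)²*189 = (-25)²*189 = 625*189 = 118125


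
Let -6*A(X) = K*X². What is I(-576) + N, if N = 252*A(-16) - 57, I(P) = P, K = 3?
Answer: -32889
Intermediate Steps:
A(X) = -X²/2
N = -32313 (N = 252*(-½*(-16)²) - 57 = 252*(-½*256) - 57 = 252*(-128) - 57 = -32256 - 57 = -32313)
I(-576) + N = -576 - 32313 = -32889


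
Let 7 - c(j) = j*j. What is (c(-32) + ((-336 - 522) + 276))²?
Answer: 2556801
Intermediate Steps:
c(j) = 7 - j² (c(j) = 7 - j*j = 7 - j²)
(c(-32) + ((-336 - 522) + 276))² = ((7 - 1*(-32)²) + ((-336 - 522) + 276))² = ((7 - 1*1024) + (-858 + 276))² = ((7 - 1024) - 582)² = (-1017 - 582)² = (-1599)² = 2556801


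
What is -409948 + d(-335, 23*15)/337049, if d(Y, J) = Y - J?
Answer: -138172564132/337049 ≈ -4.0995e+5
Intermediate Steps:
-409948 + d(-335, 23*15)/337049 = -409948 + (-335 - 23*15)/337049 = -409948 + (-335 - 1*345)*(1/337049) = -409948 + (-335 - 345)*(1/337049) = -409948 - 680*1/337049 = -409948 - 680/337049 = -138172564132/337049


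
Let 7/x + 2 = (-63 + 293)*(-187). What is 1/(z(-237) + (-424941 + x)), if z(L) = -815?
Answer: -43012/18312617079 ≈ -2.3488e-6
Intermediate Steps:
x = -7/43012 (x = 7/(-2 + (-63 + 293)*(-187)) = 7/(-2 + 230*(-187)) = 7/(-2 - 43010) = 7/(-43012) = 7*(-1/43012) = -7/43012 ≈ -0.00016275)
1/(z(-237) + (-424941 + x)) = 1/(-815 + (-424941 - 7/43012)) = 1/(-815 - 18277562299/43012) = 1/(-18312617079/43012) = -43012/18312617079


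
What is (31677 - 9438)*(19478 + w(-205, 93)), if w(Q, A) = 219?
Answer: 438041583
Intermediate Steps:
(31677 - 9438)*(19478 + w(-205, 93)) = (31677 - 9438)*(19478 + 219) = 22239*19697 = 438041583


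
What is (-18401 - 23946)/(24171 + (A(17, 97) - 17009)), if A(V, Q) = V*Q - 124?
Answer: -2491/511 ≈ -4.8748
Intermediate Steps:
A(V, Q) = -124 + Q*V (A(V, Q) = Q*V - 124 = -124 + Q*V)
(-18401 - 23946)/(24171 + (A(17, 97) - 17009)) = (-18401 - 23946)/(24171 + ((-124 + 97*17) - 17009)) = -42347/(24171 + ((-124 + 1649) - 17009)) = -42347/(24171 + (1525 - 17009)) = -42347/(24171 - 15484) = -42347/8687 = -42347*1/8687 = -2491/511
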